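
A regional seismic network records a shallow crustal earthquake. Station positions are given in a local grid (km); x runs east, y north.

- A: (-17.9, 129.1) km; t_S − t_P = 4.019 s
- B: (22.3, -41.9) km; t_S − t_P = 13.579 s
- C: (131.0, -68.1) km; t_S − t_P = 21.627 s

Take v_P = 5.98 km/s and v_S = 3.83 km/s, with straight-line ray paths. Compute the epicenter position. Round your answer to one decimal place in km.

x ≈ -36.2 km, y ≈ 90.4 km

Distance from S−P lag: d = Δt · v_P v_S / (v_P − v_S) = Δt · (5.98·3.83)/(5.98−3.83) ≈ 10.6527·Δt.
So d_A = 42.81, d_B = 144.65, d_C = 230.39 km.
Circle about each station: (x + 17.9)² + (y − 129.1)² = 42.81²; (x − 22.3)² + (y + 41.9)² = 144.65²; (x − 131.0)² + (y + 68.1)² = 230.39².
Subtracting pairs of circle equations eliminates x²+y² and gives linear equations (the radical axes):
80.4 x − 342.0 y = -33825.25
297.8 x − 394.4 y = -46435.47
Solving the 2×2 system: x ≈ -36.2, y ≈ 90.4 km.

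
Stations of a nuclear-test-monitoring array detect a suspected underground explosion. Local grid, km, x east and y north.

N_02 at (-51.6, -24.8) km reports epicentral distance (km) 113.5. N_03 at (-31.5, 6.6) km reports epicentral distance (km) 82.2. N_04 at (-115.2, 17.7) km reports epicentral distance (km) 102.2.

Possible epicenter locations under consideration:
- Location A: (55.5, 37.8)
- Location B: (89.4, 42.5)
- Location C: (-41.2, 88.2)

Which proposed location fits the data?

For each candidate, compare |candidate − station| to the reported distance:
Location A: residuals N_02 10.6, N_03 10.2, N_04 69.7 → max 69.7 km
Location B: residuals N_02 42.7, N_03 43.9, N_04 103.9 → max 103.9 km
Location C: residuals N_02 0.0, N_03 0.0, N_04 0.0 → max 0.0 km
Only Location C has all residuals ≈ 0.

Location C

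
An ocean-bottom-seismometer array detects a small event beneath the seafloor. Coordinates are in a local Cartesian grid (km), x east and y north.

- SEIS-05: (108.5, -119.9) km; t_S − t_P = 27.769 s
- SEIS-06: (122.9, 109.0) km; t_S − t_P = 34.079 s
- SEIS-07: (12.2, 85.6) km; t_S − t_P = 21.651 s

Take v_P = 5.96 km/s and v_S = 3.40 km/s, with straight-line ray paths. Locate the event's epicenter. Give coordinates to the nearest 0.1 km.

Distance from S−P lag: d = Δt · v_P v_S / (v_P − v_S) = Δt · (5.96·3.40)/(5.96−3.40) ≈ 7.9156·Δt.
So d_SEIS-05 = 219.81, d_SEIS-06 = 269.76, d_SEIS-07 = 171.38 km.
Circle about each station: (x − 108.5)² + (y + 119.9)² = 219.81²; (x − 122.9)² + (y − 109.0)² = 269.76²; (x − 12.2)² + (y − 85.6)² = 171.38².
Subtracting pairs of circle equations eliminates x²+y² and gives linear equations (the radical axes):
28.8 x + 457.8 y = -23616.87
-192.6 x + 411.0 y = 273.27
Solving the 2×2 system: x ≈ -98.3, y ≈ -45.4 km.

-98.3 km east, -45.4 km north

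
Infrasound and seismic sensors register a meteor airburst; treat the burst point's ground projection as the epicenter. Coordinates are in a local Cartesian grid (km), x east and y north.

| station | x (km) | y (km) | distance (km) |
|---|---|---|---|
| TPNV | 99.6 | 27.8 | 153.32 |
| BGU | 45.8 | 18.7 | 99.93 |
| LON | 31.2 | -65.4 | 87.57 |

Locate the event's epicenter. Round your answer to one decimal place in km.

(-45.2, -22.6)

Circle about each station: (x − 99.6)² + (y − 27.8)² = 153.32²; (x − 45.8)² + (y − 18.7)² = 99.93²; (x − 31.2)² + (y + 65.4)² = 87.57².
Subtracting pairs of circle equations eliminates x²+y² and gives linear equations (the radical axes):
-107.6 x − 18.2 y = 5275.35
-136.8 x − 186.4 y = 10396.12
Solving the 2×2 system: x ≈ -45.2, y ≈ -22.6 km.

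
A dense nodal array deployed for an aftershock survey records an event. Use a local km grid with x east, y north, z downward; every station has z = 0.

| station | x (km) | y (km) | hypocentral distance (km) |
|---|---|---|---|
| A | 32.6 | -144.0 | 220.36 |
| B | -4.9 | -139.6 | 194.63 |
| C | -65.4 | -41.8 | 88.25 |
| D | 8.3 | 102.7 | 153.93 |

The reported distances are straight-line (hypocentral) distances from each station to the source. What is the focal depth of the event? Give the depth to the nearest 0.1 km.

Each station gives a sphere (x−x_i)² + (y−y_i)² + z² = d_i² (stations at z=0).
Subtracting the A sphere from B and C: z² cancels, leaving linear equations in x and y:
-75.0 x + 8.8 y = 8391.10
-196.0 x + 204.4 y = 24996.11
Solving: x ≈ -109.897, y ≈ 16.909 km (keep extra digits for the depth step; rounded: -109.9, 16.9).
Then from the A sphere: z² = 220.36² − (x − 32.6)² − (y + 144.0)² with x = -109.897, y = 16.909, so z ≈ 48.595 ≈ 48.6 km.

48.6 km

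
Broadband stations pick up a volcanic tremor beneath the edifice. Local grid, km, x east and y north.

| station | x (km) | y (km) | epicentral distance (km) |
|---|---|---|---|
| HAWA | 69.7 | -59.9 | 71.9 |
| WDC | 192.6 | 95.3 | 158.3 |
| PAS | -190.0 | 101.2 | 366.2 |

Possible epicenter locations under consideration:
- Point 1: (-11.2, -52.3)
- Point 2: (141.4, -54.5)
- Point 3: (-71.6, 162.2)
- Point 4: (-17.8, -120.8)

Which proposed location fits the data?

For each candidate, compare |candidate − station| to the reported distance:
Point 1: residuals HAWA 9.4, WDC 93.3, PAS 130.5 → max 130.5 km
Point 2: residuals HAWA 0.0, WDC 0.0, PAS 0.0 → max 0.0 km
Point 3: residuals HAWA 191.3, WDC 114.2, PAS 233.0 → max 233.0 km
Point 4: residuals HAWA 34.7, WDC 143.3, PAS 85.2 → max 143.3 km
Only Point 2 has all residuals ≈ 0.

Point 2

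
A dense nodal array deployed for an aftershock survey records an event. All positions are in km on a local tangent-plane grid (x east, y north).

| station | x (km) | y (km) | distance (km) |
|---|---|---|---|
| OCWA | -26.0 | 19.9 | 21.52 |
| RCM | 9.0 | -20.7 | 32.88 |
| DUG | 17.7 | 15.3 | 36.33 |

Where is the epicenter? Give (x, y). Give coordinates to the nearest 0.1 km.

-15.7 km east, 1.0 km north

Circle about each station: (x + 26.0)² + (y − 19.9)² = 21.52²; (x − 9.0)² + (y + 20.7)² = 32.88²; (x − 17.7)² + (y − 15.3)² = 36.33².
Subtracting pairs of circle equations eliminates x²+y² and gives linear equations (the radical axes):
70.0 x − 81.2 y = -1180.50
87.4 x − 9.2 y = -1381.39
Solving the 2×2 system: x ≈ -15.7, y ≈ 1.0 km.
Check against OCWA (with the unrounded x, y): √((x + 26.0)²+(y − 19.9)²) = 21.52 ≈ 21.52 km. ✓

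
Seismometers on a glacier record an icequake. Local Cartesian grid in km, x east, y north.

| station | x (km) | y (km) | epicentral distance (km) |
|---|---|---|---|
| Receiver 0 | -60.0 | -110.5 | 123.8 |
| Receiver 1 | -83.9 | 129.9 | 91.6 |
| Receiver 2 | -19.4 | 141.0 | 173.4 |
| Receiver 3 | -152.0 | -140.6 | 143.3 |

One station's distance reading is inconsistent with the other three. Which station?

Solve using three stations at a time. Using Receiver 0, Receiver 2, Receiver 3 (subtract circle equations pairwise → linear system) gives (x, y) ≈ (-118.3, -1.4).
Distances from that point to each station vs reported:
  Receiver 0: calculated 123.7 vs reported 123.8 → residual 0.1 km
  Receiver 1: calculated 135.7 vs reported 91.6 → residual 44.1 km
  Receiver 2: calculated 173.4 vs reported 173.4 → residual 0.0 km
  Receiver 3: calculated 143.3 vs reported 143.3 → residual 0.0 km
Receiver 0, Receiver 2, Receiver 3 are mutually consistent (residuals ≈ 0); Receiver 1 is off by 44.1 km.

Receiver 1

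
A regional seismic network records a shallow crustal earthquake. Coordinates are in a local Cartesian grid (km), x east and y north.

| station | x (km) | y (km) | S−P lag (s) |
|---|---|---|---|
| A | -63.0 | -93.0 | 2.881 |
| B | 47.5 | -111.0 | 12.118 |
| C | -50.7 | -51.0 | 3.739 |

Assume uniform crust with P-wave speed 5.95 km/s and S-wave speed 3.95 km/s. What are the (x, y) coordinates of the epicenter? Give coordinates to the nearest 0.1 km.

Distance from S−P lag: d = Δt · v_P v_S / (v_P − v_S) = Δt · (5.95·3.95)/(5.95−3.95) ≈ 11.7513·Δt.
So d_A = 33.86, d_B = 142.40, d_C = 43.94 km.
Circle about each station: (x + 63.0)² + (y + 93.0)² = 33.86²; (x − 47.5)² + (y + 111.0)² = 142.40²; (x + 50.7)² + (y + 51.0)² = 43.94².
Subtracting the A equation from the B and C equations removes the quadratic terms:
221.0 x − 36.0 y = -17172.01
24.6 x + 84.0 y = -8230.73
Solving the 2×2 system: x ≈ -89.4, y ≈ -71.8 km.
Check against A (with the unrounded x, y): √((x + 63.0)²+(y + 93.0)²) = 33.85 ≈ 33.86 km. ✓

-89.4 km east, -71.8 km north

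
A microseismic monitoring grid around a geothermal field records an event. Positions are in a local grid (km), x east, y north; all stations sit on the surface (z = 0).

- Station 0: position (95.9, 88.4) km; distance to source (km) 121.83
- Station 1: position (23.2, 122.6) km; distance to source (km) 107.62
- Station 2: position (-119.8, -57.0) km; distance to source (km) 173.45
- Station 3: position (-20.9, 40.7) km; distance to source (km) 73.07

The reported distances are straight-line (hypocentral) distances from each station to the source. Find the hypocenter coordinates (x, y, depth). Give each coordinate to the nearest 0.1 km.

Each station gives a sphere (x−x_i)² + (y−y_i)² + z² = d_i² (stations at z=0).
Subtracting the Station 0 sphere from Station 1 and Station 2: z² cancels, leaving linear equations in x and y:
-145.4 x + 68.4 y = 1818.11
-431.4 x − 290.8 y = -14652.68
Solving: x ≈ 6.596, y ≈ 40.602 km (keep extra digits for the depth step; rounded: 6.6, 40.6).
Then from the Station 0 sphere: z² = 121.83² − (x − 95.9)² − (y − 88.4)² with x = 6.596, y = 40.602, so z ≈ 67.696 ≈ 67.7 km.
Check against Station 3 (with the unrounded solution): distance 73.07 ≈ 73.07 km. ✓

x ≈ 6.6 km, y ≈ 40.6 km, depth ≈ 67.7 km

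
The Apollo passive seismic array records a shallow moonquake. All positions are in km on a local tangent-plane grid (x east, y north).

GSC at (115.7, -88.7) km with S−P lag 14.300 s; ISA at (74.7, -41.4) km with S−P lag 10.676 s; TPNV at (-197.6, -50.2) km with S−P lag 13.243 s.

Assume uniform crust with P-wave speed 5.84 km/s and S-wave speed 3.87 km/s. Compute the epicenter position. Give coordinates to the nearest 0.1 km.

Distance from S−P lag: d = Δt · v_P v_S / (v_P − v_S) = Δt · (5.84·3.87)/(5.84−3.87) ≈ 11.4725·Δt.
So d_GSC = 164.06, d_ISA = 122.48, d_TPNV = 151.93 km.
Circle about each station: (x − 115.7)² + (y + 88.7)² = 164.06²; (x − 74.7)² + (y + 41.4)² = 122.48²; (x + 197.6)² + (y + 50.2)² = 151.93².
Subtracting pairs of circle equations eliminates x²+y² and gives linear equations (the radical axes):
-82.0 x + 94.6 y = -2045.80
-626.6 x + 77.0 y = 24144.58
Solving the 2×2 system: x ≈ -46.1, y ≈ -61.6 km.
Check against GSC (with the unrounded x, y): √((x − 115.7)²+(y + 88.7)²) = 164.06 ≈ 164.06 km. ✓

x ≈ -46.1 km, y ≈ -61.6 km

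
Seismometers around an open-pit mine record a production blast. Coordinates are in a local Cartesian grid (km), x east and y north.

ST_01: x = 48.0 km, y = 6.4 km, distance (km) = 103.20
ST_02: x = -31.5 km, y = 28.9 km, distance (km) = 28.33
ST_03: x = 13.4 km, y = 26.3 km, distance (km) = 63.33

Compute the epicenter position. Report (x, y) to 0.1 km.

(-43.2, 54.7)

Circle about each station: (x − 48.0)² + (y − 6.4)² = 103.20²; (x + 31.5)² + (y − 28.9)² = 28.33²; (x − 13.4)² + (y − 26.3)² = 63.33².
Subtracting pairs of circle equations eliminates x²+y² and gives linear equations (the radical axes):
-159.0 x + 45.0 y = 9330.15
-69.2 x + 39.8 y = 5165.84
Solving the 2×2 system: x ≈ -43.2, y ≈ 54.7 km.
Check against ST_01 (with the unrounded x, y): √((x − 48.0)²+(y − 6.4)²) = 103.19 ≈ 103.20 km. ✓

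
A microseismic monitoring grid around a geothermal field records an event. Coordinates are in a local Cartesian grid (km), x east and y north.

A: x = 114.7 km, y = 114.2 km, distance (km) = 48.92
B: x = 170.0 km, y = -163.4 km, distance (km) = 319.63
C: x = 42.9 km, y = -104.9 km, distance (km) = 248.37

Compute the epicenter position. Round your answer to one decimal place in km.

74.1 km east, 141.5 km north

Circle about each station: (x − 114.7)² + (y − 114.2)² = 48.92²; (x − 170.0)² + (y + 163.4)² = 319.63²; (x − 42.9)² + (y + 104.9)² = 248.37².
Subtracting pairs of circle equations eliminates x²+y² and gives linear equations (the radical axes):
110.6 x − 555.2 y = -70368.34
-143.6 x − 438.2 y = -72647.80
Solving the 2×2 system: x ≈ 74.1, y ≈ 141.5 km.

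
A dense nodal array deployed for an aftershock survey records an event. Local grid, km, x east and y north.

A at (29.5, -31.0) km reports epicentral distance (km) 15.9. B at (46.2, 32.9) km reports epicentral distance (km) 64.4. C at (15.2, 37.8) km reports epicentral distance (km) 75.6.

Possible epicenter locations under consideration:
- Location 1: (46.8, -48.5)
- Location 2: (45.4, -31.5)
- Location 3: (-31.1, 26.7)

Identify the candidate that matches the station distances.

For each candidate, compare |candidate − station| to the reported distance:
Location 1: residuals A 8.7, B 17.0, C 16.3 → max 17.0 km
Location 2: residuals A 0.0, B 0.0, C 0.0 → max 0.0 km
Location 3: residuals A 67.8, B 13.1, C 28.0 → max 67.8 km
Only Location 2 has all residuals ≈ 0.

Location 2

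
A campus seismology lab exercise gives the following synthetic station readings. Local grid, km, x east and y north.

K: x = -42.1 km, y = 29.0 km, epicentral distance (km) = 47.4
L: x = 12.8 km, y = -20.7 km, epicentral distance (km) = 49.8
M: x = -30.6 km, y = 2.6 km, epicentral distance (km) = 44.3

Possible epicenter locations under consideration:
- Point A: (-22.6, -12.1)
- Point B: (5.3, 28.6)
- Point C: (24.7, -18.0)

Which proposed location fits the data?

For each candidate, compare |candidate − station| to the reported distance:
Point A: residuals K 1.9, L 13.4, M 27.6 → max 27.6 km
Point B: residuals K 0.0, L 0.1, M 0.0 → max 0.1 km
Point C: residuals K 34.3, L 37.6, M 14.7 → max 37.6 km
Only Point B has all residuals ≈ 0.

Point B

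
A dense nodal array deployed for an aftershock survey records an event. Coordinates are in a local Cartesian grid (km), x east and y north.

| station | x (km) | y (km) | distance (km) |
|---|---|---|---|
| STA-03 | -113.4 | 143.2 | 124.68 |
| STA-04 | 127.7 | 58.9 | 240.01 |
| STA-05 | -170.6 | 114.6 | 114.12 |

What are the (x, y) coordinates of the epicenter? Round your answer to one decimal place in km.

Circle about each station: (x + 113.4)² + (y − 143.2)² = 124.68²; (x − 127.7)² + (y − 58.9)² = 240.01²; (x + 170.6)² + (y − 114.6)² = 114.12².
Subtracting pairs of circle equations eliminates x²+y² and gives linear equations (the radical axes):
482.2 x − 168.6 y = -55649.00
-114.4 x − 57.2 y = 11393.45
Solving the 2×2 system: x ≈ -108.9, y ≈ 18.6 km.

(-108.9, 18.6)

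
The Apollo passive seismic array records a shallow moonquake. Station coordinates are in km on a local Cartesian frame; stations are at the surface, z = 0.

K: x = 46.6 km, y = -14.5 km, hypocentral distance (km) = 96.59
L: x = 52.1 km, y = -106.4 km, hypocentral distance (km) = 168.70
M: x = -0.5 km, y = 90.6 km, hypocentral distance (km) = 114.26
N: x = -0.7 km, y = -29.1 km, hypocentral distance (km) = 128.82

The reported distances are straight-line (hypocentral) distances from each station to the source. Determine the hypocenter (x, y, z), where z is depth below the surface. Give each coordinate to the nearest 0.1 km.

Each station gives a sphere (x−x_i)² + (y−y_i)² + z² = d_i² (stations at z=0).
Subtracting the K sphere from L and M: z² cancels, leaving linear equations in x and y:
11.0 x − 183.8 y = -7476.50
-94.2 x + 210.2 y = 2101.08
Solving: x ≈ 79.016, y ≈ 45.406 km (keep extra digits for the depth step; rounded: 79.0, 45.4).
Then from the K sphere: z² = 96.59² − (x − 46.6)² − (y + 14.5)² with x = 79.016, y = 45.406, so z ≈ 68.484 ≈ 68.5 km.

x ≈ 79.0 km, y ≈ 45.4 km, depth ≈ 68.5 km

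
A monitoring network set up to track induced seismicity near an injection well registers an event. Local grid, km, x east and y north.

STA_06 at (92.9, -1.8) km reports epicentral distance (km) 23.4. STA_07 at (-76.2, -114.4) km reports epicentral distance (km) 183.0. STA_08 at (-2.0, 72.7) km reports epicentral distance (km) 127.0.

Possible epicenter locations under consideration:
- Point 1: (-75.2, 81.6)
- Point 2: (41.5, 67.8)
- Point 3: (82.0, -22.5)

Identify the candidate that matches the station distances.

For each candidate, compare |candidate − station| to the reported distance:
Point 1: residuals STA_06 164.3, STA_07 13.0, STA_08 53.3 → max 164.3 km
Point 2: residuals STA_06 63.1, STA_07 33.9, STA_08 83.2 → max 83.2 km
Point 3: residuals STA_06 0.0, STA_07 0.0, STA_08 0.0 → max 0.0 km
Only Point 3 has all residuals ≈ 0.

Point 3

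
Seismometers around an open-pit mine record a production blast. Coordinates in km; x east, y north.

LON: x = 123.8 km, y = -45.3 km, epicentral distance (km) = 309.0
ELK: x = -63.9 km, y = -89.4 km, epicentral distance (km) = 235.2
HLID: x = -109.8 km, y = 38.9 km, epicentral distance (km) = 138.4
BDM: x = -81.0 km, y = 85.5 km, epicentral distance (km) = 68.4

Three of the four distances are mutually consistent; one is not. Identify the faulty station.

HLID

Solve using three stations at a time. Using LON, ELK, BDM (subtract circle equations pairwise → linear system) gives (x, y) ≈ (-125.2, 137.7).
Distances from that point to each station vs reported:
  LON: calculated 309.0 vs reported 309.0 → residual 0.0 km
  ELK: calculated 235.2 vs reported 235.2 → residual 0.0 km
  HLID: calculated 100.0 vs reported 138.4 → residual 38.4 km
  BDM: calculated 68.4 vs reported 68.4 → residual 0.0 km
LON, ELK, BDM are mutually consistent (residuals ≈ 0); HLID is off by 38.4 km.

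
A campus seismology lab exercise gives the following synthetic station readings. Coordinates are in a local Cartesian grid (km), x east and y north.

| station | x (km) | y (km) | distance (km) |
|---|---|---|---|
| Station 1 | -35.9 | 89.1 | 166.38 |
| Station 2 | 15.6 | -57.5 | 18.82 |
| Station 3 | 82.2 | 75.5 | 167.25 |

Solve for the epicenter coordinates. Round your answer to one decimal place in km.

x ≈ 4.1 km, y ≈ -72.4 km

Circle about each station: (x + 35.9)² + (y − 89.1)² = 166.38²; (x − 15.6)² + (y + 57.5)² = 18.82²; (x − 82.2)² + (y − 75.5)² = 167.25².
Subtracting the Station 1 equation from the Station 2 and Station 3 equations removes the quadratic terms:
103.0 x − 293.2 y = 21650.10
236.2 x − 27.2 y = 2939.21
Solving the 2×2 system: x ≈ 4.1, y ≈ -72.4 km.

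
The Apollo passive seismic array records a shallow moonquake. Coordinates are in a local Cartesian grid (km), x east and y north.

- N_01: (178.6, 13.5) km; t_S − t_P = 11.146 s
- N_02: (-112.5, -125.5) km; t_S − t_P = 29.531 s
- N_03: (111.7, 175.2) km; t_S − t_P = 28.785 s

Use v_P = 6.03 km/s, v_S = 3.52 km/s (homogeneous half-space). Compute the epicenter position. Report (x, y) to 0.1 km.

Distance from S−P lag: d = Δt · v_P v_S / (v_P − v_S) = Δt · (6.03·3.52)/(6.03−3.52) ≈ 8.4564·Δt.
So d_N_01 = 94.26, d_N_02 = 249.73, d_N_03 = 243.42 km.
Circle about each station: (x − 178.6)² + (y − 13.5)² = 94.26²; (x + 112.5)² + (y + 125.5)² = 249.73²; (x − 111.7)² + (y − 175.2)² = 243.42².
Subtracting the N_01 equation from the N_02 and N_03 equations removes the quadratic terms:
-582.2 x − 278.0 y = -57153.84
-133.8 x + 323.4 y = -39276.63
Solving the 2×2 system: x ≈ 130.4, y ≈ -67.5 km.

130.4 km east, -67.5 km north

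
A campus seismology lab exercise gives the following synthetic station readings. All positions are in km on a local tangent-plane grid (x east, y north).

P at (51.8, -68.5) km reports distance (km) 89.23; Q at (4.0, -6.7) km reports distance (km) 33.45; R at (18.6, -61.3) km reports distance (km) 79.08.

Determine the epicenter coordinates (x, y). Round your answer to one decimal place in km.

x ≈ 27.3 km, y ≈ 17.3 km

Circle about each station: (x − 51.8)² + (y + 68.5)² = 89.23²; (x − 4.0)² + (y + 6.7)² = 33.45²; (x − 18.6)² + (y + 61.3)² = 79.08².
Subtracting the P equation from the Q and R equations removes the quadratic terms:
-95.6 x + 123.6 y = -471.51
-66.4 x + 14.4 y = -1563.49
Solving the 2×2 system: x ≈ 27.3, y ≈ 17.3 km.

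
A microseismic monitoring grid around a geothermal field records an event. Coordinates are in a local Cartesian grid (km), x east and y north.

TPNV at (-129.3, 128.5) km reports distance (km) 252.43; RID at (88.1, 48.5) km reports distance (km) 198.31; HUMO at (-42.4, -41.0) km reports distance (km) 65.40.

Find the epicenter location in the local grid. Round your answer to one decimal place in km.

Circle about each station: (x + 129.3)² + (y − 128.5)² = 252.43²; (x − 88.1)² + (y − 48.5)² = 198.31²; (x + 42.4)² + (y + 41.0)² = 65.40².
Subtracting the TPNV equation from the RID and HUMO equations removes the quadratic terms:
434.8 x − 160.0 y = 1277.17
173.8 x − 339.0 y = 29691.76
Solving the 2×2 system: x ≈ -36.1, y ≈ -106.1 km.

-36.1 km east, -106.1 km north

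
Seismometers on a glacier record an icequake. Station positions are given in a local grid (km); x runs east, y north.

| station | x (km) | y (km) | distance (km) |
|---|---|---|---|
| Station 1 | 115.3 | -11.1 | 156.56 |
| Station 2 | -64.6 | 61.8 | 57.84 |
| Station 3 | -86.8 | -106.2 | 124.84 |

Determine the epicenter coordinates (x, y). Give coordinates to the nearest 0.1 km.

Circle about each station: (x − 115.3)² + (y + 11.1)² = 156.56²; (x + 64.6)² + (y − 61.8)² = 57.84²; (x + 86.8)² + (y + 106.2)² = 124.84².
Subtracting pairs of circle equations eliminates x²+y² and gives linear equations (the radical axes):
-359.8 x + 145.8 y = 15740.67
-404.2 x − 190.2 y = 14321.39
Solving the 2×2 system: x ≈ -39.9, y ≈ 9.5 km.

x ≈ -39.9 km, y ≈ 9.5 km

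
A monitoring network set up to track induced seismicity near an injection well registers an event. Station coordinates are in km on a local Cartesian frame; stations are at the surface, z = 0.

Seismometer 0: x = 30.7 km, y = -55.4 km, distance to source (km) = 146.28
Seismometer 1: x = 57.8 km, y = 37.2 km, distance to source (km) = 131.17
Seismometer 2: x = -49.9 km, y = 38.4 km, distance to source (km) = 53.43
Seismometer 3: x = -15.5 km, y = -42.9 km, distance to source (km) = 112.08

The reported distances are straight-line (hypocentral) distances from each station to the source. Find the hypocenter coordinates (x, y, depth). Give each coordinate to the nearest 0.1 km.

(-62.6, 44.8, 51.5)

Each station gives a sphere (x−x_i)² + (y−y_i)² + z² = d_i² (stations at z=0).
Subtracting the Seismometer 0 sphere from Seismometer 1 and Seismometer 2: z² cancels, leaving linear equations in x and y:
54.2 x + 185.2 y = 4905.30
-161.2 x + 187.6 y = 18495.99
Solving: x ≈ -62.596, y ≈ 44.806 km (keep extra digits for the depth step; rounded: -62.6, 44.8).
Then from the Seismometer 0 sphere: z² = 146.28² − (x − 30.7)² − (y + 55.4)² with x = -62.596, y = 44.806, so z ≈ 51.502 ≈ 51.5 km.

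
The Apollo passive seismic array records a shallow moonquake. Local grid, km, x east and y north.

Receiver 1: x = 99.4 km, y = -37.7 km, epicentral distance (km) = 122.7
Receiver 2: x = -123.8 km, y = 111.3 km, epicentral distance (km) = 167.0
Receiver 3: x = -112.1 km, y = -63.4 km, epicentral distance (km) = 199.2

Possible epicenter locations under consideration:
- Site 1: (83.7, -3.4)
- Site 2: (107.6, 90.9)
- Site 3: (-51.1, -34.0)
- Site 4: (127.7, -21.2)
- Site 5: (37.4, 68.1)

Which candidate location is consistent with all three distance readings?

For each candidate, compare |candidate − station| to the reported distance:
Site 1: residuals Receiver 1 85.0, Receiver 2 70.1, Receiver 3 5.6 → max 85.0 km
Site 2: residuals Receiver 1 6.2, Receiver 2 65.3, Receiver 3 69.3 → max 69.3 km
Site 3: residuals Receiver 1 27.8, Receiver 2 4.5, Receiver 3 131.5 → max 131.5 km
Site 4: residuals Receiver 1 89.9, Receiver 2 117.3, Receiver 3 44.3 → max 117.3 km
Site 5: residuals Receiver 1 0.1, Receiver 2 0.1, Receiver 3 0.1 → max 0.1 km
Only Site 5 has all residuals ≈ 0.

Site 5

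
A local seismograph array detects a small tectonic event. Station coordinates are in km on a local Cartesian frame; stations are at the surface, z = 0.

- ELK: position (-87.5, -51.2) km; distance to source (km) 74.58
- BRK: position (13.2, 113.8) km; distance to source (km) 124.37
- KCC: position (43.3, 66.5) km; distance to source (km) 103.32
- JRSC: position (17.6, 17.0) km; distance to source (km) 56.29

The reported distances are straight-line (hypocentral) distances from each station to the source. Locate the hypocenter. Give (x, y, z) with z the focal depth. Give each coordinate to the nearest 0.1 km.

Each station gives a sphere (x−x_i)² + (y−y_i)² + z² = d_i² (stations at z=0).
Subtracting the ELK sphere from BRK and KCC: z² cancels, leaving linear equations in x and y:
201.4 x + 330.0 y = -7058.73
261.6 x + 235.4 y = -9093.40
Solving: x ≈ -34.410, y ≈ -0.389 km (keep extra digits for the depth step; rounded: -34.4, -0.4).
Then from the ELK sphere: z² = 74.58² − (x + 87.5)² − (y + 51.2)² with x = -34.410, y = -0.389, so z ≈ 12.723 ≈ 12.7 km.
Check against JRSC (with the unrounded solution): distance 56.30 ≈ 56.29 km. ✓

(-34.4, -0.4, 12.7)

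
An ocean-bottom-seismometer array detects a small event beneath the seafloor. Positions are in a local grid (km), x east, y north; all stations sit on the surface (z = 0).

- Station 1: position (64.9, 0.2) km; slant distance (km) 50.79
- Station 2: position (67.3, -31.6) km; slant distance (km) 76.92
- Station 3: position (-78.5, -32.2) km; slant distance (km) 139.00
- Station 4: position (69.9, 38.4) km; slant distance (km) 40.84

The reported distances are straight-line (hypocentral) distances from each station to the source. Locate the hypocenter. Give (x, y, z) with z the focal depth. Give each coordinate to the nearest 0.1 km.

Each station gives a sphere (x−x_i)² + (y−y_i)² + z² = d_i² (stations at z=0).
Subtracting the Station 1 sphere from Station 2 and Station 3: z² cancels, leaving linear equations in x and y:
4.8 x − 63.6 y = -2021.26
-286.8 x − 64.8 y = -13754.34
Solving: x ≈ 40.094, y ≈ 34.807 km (keep extra digits for the depth step; rounded: 40.1, 34.8).
Then from the Station 1 sphere: z² = 50.79² − (x − 64.9)² − (y − 0.2)² with x = 40.094, y = 34.807, so z ≈ 27.688 ≈ 27.7 km.

(40.1, 34.8, 27.7)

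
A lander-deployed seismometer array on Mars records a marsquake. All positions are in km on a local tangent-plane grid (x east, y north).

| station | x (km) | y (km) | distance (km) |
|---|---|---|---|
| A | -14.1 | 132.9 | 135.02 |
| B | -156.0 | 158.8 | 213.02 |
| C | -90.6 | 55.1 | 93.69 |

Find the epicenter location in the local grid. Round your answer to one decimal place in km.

Circle about each station: (x + 14.1)² + (y − 132.9)² = 135.02²; (x + 156.0)² + (y − 158.8)² = 213.02²; (x + 90.6)² + (y − 55.1)² = 93.69².
Subtracting pairs of circle equations eliminates x²+y² and gives linear equations (the radical axes):
-283.8 x + 51.8 y = 4545.10
-153.0 x − 155.6 y = 2835.73
Solving the 2×2 system: x ≈ -16.4, y ≈ -2.1 km.

x ≈ -16.4 km, y ≈ -2.1 km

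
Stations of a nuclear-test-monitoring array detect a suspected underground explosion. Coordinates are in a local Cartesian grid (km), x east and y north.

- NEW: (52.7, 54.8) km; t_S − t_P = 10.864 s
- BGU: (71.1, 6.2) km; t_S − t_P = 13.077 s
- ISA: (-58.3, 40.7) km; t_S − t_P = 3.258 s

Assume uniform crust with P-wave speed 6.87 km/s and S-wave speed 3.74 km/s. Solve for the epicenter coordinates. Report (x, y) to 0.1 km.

Distance from S−P lag: d = Δt · v_P v_S / (v_P − v_S) = Δt · (6.87·3.74)/(6.87−3.74) ≈ 8.2089·Δt.
So d_NEW = 89.18, d_BGU = 107.35, d_ISA = 26.74 km.
Circle about each station: (x − 52.7)² + (y − 54.8)² = 89.18²; (x − 71.1)² + (y − 6.2)² = 107.35²; (x + 58.3)² + (y − 40.7)² = 26.74².
Subtracting the NEW equation from the BGU and ISA equations removes the quadratic terms:
36.8 x − 97.2 y = -4257.63
-222.0 x − 28.2 y = 6513.09
Solving the 2×2 system: x ≈ -33.3, y ≈ 31.2 km.

(-33.3, 31.2)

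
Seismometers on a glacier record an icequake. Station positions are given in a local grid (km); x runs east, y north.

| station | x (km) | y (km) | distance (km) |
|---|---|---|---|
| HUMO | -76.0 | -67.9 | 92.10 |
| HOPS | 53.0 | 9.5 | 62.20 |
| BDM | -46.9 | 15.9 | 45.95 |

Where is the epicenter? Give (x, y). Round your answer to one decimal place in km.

Circle about each station: (x + 76.0)² + (y + 67.9)² = 92.10²; (x − 53.0)² + (y − 9.5)² = 62.20²; (x + 46.9)² + (y − 15.9)² = 45.95².
Subtracting the HUMO equation from the HOPS and BDM equations removes the quadratic terms:
258.0 x + 154.8 y = -2873.59
58.2 x + 167.6 y = -1562.98
Solving the 2×2 system: x ≈ -7.0, y ≈ -6.9 km.

x ≈ -7.0 km, y ≈ -6.9 km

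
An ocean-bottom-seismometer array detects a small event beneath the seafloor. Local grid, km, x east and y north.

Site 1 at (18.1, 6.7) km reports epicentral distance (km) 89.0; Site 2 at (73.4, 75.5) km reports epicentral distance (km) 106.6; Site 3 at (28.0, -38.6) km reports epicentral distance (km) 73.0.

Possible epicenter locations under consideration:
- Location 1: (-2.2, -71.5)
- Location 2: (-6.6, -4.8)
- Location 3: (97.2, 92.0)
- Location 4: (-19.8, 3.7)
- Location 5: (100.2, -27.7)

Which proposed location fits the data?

Location 5

For each candidate, compare |candidate − station| to the reported distance:
Location 1: residuals Site 1 8.2, Site 2 58.7, Site 3 28.3 → max 58.7 km
Location 2: residuals Site 1 61.8, Site 2 6.7, Site 3 24.6 → max 61.8 km
Location 3: residuals Site 1 27.3, Site 2 77.6, Site 3 74.8 → max 77.6 km
Location 4: residuals Site 1 51.0, Site 2 11.0, Site 3 9.2 → max 51.0 km
Location 5: residuals Site 1 0.0, Site 2 0.0, Site 3 0.0 → max 0.0 km
Only Location 5 has all residuals ≈ 0.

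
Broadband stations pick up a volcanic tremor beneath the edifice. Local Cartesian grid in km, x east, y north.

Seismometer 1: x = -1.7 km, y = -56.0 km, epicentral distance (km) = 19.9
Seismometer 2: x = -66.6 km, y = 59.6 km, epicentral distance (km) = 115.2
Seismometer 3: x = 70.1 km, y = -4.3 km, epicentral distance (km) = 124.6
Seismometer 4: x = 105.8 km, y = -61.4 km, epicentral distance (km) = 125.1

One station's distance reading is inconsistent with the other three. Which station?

Solve using three stations at a time. Using Seismometer 1, Seismometer 2, Seismometer 4 (subtract circle equations pairwise → linear system) gives (x, y) ≈ (-18.2, -44.9).
Distances from that point to each station vs reported:
  Seismometer 1: calculated 19.9 vs reported 19.9 → residual 0.0 km
  Seismometer 2: calculated 115.2 vs reported 115.2 → residual 0.0 km
  Seismometer 3: calculated 97.2 vs reported 124.6 → residual 27.4 km
  Seismometer 4: calculated 125.1 vs reported 125.1 → residual 0.0 km
Seismometer 1, Seismometer 2, Seismometer 4 are mutually consistent (residuals ≈ 0); Seismometer 3 is off by 27.4 km.

Seismometer 3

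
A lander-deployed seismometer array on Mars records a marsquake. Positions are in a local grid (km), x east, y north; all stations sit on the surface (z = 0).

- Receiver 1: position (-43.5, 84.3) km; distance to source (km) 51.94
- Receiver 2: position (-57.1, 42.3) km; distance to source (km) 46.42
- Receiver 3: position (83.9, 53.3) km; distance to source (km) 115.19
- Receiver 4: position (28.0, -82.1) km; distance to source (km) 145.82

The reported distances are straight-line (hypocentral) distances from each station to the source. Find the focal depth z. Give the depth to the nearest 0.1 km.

z ≈ 33.9 km

Each station gives a sphere (x−x_i)² + (y−y_i)² + z² = d_i² (stations at z=0).
Subtracting the Receiver 1 sphere from Receiver 2 and Receiver 3: z² cancels, leaving linear equations in x and y:
-27.2 x − 84.0 y = -3406.09
254.8 x − 62.0 y = -9689.61
Solving: x ≈ -26.105, y ≈ 49.002 km (keep extra digits for the depth step; rounded: -26.1, 49.0).
Then from the Receiver 1 sphere: z² = 51.94² − (x + 43.5)² − (y − 84.3)² with x = -26.105, y = 49.002, so z ≈ 33.900 ≈ 33.9 km.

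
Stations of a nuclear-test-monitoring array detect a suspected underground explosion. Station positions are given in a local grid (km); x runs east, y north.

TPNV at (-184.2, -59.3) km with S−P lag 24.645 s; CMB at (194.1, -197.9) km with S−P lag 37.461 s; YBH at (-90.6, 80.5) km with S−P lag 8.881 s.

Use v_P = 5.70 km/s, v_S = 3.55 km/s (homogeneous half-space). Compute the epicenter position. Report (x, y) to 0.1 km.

(-7.7, 91.2)

Distance from S−P lag: d = Δt · v_P v_S / (v_P − v_S) = Δt · (5.70·3.55)/(5.70−3.55) ≈ 9.4116·Δt.
So d_TPNV = 231.95, d_CMB = 352.57, d_YBH = 83.58 km.
Circle about each station: (x + 184.2)² + (y + 59.3)² = 231.95²; (x − 194.1)² + (y + 197.9)² = 352.57²; (x + 90.6)² + (y − 80.5)² = 83.58².
Subtracting pairs of circle equations eliminates x²+y² and gives linear equations (the radical axes):
756.6 x − 277.2 y = -31111.71
187.2 x + 279.6 y = 24057.67
Solving the 2×2 system: x ≈ -7.7, y ≈ 91.2 km.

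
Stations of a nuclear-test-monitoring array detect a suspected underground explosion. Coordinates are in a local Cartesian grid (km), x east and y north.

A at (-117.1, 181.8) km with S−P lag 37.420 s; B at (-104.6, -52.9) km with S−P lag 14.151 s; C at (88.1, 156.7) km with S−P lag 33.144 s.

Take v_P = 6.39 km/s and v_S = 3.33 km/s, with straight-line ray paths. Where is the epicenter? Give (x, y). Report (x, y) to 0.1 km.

x ≈ -6.2 km, y ≈ -53.6 km

Distance from S−P lag: d = Δt · v_P v_S / (v_P − v_S) = Δt · (6.39·3.33)/(6.39−3.33) ≈ 6.9538·Δt.
So d_A = 260.21, d_B = 98.40, d_C = 230.48 km.
Circle about each station: (x + 117.1)² + (y − 181.8)² = 260.21²; (x + 104.6)² + (y + 52.9)² = 98.40²; (x − 88.1)² + (y − 156.7)² = 230.48².
Subtracting pairs of circle equations eliminates x²+y² and gives linear equations (the radical axes):
25.0 x − 469.4 y = 25002.60
410.4 x − 50.2 y = 141.06
Solving the 2×2 system: x ≈ -6.2, y ≈ -53.6 km.
Check against A (with the unrounded x, y): √((x + 117.1)²+(y − 181.8)²) = 260.21 ≈ 260.21 km. ✓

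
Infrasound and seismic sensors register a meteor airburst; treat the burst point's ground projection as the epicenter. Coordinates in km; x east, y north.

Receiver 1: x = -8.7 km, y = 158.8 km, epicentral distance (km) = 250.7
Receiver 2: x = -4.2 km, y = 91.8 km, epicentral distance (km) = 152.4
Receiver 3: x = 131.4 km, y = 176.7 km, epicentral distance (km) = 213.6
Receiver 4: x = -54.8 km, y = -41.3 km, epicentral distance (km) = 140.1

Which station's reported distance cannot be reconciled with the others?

Solve using three stations at a time. Using Receiver 2, Receiver 3, Receiver 4 (subtract circle equations pairwise → linear system) gives (x, y) ≈ (85.0, -31.8).
Distances from that point to each station vs reported:
  Receiver 1: calculated 212.3 vs reported 250.7 → residual 38.4 km
  Receiver 2: calculated 152.4 vs reported 152.4 → residual 0.0 km
  Receiver 3: calculated 213.6 vs reported 213.6 → residual 0.0 km
  Receiver 4: calculated 140.1 vs reported 140.1 → residual 0.0 km
Receiver 2, Receiver 3, Receiver 4 are mutually consistent (residuals ≈ 0); Receiver 1 is off by 38.4 km.

Receiver 1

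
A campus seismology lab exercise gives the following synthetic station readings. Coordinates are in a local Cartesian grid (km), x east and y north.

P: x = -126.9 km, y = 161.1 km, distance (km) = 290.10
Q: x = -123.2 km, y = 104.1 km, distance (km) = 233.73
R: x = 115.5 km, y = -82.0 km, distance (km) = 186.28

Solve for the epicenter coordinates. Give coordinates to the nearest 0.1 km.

Circle about each station: (x + 126.9)² + (y − 161.1)² = 290.10²; (x + 123.2)² + (y − 104.1)² = 233.73²; (x − 115.5)² + (y + 82.0)² = 186.28².
Subtracting the P equation from the Q and R equations removes the quadratic terms:
7.4 x − 114.0 y = 13486.53
484.8 x − 486.2 y = 27465.20
Solving the 2×2 system: x ≈ -66.3, y ≈ -122.6 km.

(-66.3, -122.6)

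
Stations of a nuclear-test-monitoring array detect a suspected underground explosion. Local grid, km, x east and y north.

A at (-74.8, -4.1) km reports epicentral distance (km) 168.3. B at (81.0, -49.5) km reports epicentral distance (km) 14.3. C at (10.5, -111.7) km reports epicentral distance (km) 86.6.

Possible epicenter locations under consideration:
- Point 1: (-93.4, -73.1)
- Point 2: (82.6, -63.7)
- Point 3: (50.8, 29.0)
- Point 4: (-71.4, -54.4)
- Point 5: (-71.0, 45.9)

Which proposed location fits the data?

Point 2

For each candidate, compare |candidate − station| to the reported distance:
Point 1: residuals A 96.8, B 161.7, C 24.2 → max 161.7 km
Point 2: residuals A 0.0, B 0.0, C 0.0 → max 0.0 km
Point 3: residuals A 38.4, B 69.8, C 59.8 → max 69.8 km
Point 4: residuals A 117.9, B 138.2, C 13.4 → max 138.2 km
Point 5: residuals A 118.2, B 165.2, C 90.8 → max 165.2 km
Only Point 2 has all residuals ≈ 0.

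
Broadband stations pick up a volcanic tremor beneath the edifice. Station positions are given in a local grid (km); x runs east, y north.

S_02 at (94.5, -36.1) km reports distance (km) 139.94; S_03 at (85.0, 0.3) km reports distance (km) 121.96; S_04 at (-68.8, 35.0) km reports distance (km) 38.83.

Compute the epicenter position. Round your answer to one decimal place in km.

-36.2 km east, 13.9 km north

Circle about each station: (x − 94.5)² + (y + 36.1)² = 139.94²; (x − 85.0)² + (y − 0.3)² = 121.96²; (x + 68.8)² + (y − 35.0)² = 38.83².
Subtracting the S_02 equation from the S_03 and S_04 equations removes the quadratic terms:
-19.0 x + 72.8 y = 1700.59
-326.6 x + 142.2 y = 13800.41
Solving the 2×2 system: x ≈ -36.2, y ≈ 13.9 km.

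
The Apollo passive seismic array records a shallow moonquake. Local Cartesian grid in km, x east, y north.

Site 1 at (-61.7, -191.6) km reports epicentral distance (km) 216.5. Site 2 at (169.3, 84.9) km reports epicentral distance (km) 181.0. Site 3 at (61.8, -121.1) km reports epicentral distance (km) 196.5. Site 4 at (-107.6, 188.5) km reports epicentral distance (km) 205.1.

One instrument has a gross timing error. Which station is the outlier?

Site 3

Solve using three stations at a time. Using Site 1, Site 2, Site 4 (subtract circle equations pairwise → linear system) gives (x, y) ≈ (2.2, 15.3).
Distances from that point to each station vs reported:
  Site 1: calculated 216.5 vs reported 216.5 → residual 0.0 km
  Site 2: calculated 181.0 vs reported 181.0 → residual 0.0 km
  Site 3: calculated 148.8 vs reported 196.5 → residual 47.7 km
  Site 4: calculated 205.1 vs reported 205.1 → residual 0.0 km
Site 1, Site 2, Site 4 are mutually consistent (residuals ≈ 0); Site 3 is off by 47.7 km.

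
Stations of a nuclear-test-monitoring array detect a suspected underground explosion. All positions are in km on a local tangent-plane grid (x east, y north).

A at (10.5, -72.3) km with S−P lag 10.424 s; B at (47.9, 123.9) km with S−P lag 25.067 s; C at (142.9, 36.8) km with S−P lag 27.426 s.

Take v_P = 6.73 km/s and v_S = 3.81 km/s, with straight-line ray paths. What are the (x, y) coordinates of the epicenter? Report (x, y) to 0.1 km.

Distance from S−P lag: d = Δt · v_P v_S / (v_P − v_S) = Δt · (6.73·3.81)/(6.73−3.81) ≈ 8.7813·Δt.
So d_A = 91.54, d_B = 220.12, d_C = 240.84 km.
Circle about each station: (x − 10.5)² + (y + 72.3)² = 91.54²; (x − 47.9)² + (y − 123.9)² = 220.12²; (x − 142.9)² + (y − 36.8)² = 240.84².
Subtracting the A equation from the B and C equations removes the quadratic terms:
74.8 x + 392.4 y = -27765.16
264.8 x + 218.2 y = -33187.22
Solving the 2×2 system: x ≈ -79.5, y ≈ -55.6 km.

x ≈ -79.5 km, y ≈ -55.6 km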